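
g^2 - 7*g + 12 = (g - 4)*(g - 3)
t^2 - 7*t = t*(t - 7)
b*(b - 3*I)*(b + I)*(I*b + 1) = I*b^4 + 3*b^3 + I*b^2 + 3*b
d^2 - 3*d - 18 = (d - 6)*(d + 3)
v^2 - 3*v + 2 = (v - 2)*(v - 1)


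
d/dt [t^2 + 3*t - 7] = 2*t + 3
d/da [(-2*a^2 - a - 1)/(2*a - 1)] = (-4*a^2 + 4*a + 3)/(4*a^2 - 4*a + 1)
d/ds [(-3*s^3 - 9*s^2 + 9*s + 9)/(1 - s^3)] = 9*(-s^4 + 2*s^3 + 2*s^2 - 2*s + 1)/(s^6 - 2*s^3 + 1)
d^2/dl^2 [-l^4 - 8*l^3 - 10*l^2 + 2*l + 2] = -12*l^2 - 48*l - 20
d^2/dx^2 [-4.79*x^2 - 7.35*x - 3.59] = -9.58000000000000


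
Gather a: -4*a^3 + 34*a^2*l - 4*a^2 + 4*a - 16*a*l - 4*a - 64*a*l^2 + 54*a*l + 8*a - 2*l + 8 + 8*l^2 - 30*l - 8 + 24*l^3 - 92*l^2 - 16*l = -4*a^3 + a^2*(34*l - 4) + a*(-64*l^2 + 38*l + 8) + 24*l^3 - 84*l^2 - 48*l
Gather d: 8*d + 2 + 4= 8*d + 6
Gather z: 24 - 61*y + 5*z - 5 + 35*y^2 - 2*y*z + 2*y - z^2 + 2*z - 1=35*y^2 - 59*y - z^2 + z*(7 - 2*y) + 18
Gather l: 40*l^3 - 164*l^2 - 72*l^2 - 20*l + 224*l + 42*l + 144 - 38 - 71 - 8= 40*l^3 - 236*l^2 + 246*l + 27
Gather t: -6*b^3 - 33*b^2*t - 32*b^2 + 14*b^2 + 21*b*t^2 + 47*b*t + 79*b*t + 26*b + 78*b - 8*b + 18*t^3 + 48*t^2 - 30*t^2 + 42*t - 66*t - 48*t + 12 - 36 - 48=-6*b^3 - 18*b^2 + 96*b + 18*t^3 + t^2*(21*b + 18) + t*(-33*b^2 + 126*b - 72) - 72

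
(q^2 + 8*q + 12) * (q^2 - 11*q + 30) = q^4 - 3*q^3 - 46*q^2 + 108*q + 360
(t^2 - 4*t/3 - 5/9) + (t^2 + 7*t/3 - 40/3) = 2*t^2 + t - 125/9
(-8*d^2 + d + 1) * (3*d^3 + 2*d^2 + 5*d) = -24*d^5 - 13*d^4 - 35*d^3 + 7*d^2 + 5*d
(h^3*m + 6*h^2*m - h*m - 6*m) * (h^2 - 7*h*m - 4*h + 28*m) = h^5*m - 7*h^4*m^2 + 2*h^4*m - 14*h^3*m^2 - 25*h^3*m + 175*h^2*m^2 - 2*h^2*m + 14*h*m^2 + 24*h*m - 168*m^2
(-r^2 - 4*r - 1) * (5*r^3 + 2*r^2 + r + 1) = -5*r^5 - 22*r^4 - 14*r^3 - 7*r^2 - 5*r - 1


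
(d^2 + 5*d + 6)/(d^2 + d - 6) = (d + 2)/(d - 2)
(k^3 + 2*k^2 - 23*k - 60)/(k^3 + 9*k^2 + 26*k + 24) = (k - 5)/(k + 2)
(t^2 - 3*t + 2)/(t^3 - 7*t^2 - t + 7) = (t - 2)/(t^2 - 6*t - 7)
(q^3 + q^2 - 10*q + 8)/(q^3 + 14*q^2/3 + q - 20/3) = 3*(q - 2)/(3*q + 5)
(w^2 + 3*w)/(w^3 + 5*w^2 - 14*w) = (w + 3)/(w^2 + 5*w - 14)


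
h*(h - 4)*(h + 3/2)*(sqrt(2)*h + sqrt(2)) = sqrt(2)*h^4 - 3*sqrt(2)*h^3/2 - 17*sqrt(2)*h^2/2 - 6*sqrt(2)*h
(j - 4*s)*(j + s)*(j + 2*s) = j^3 - j^2*s - 10*j*s^2 - 8*s^3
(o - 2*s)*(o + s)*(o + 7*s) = o^3 + 6*o^2*s - 9*o*s^2 - 14*s^3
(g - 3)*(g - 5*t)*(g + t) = g^3 - 4*g^2*t - 3*g^2 - 5*g*t^2 + 12*g*t + 15*t^2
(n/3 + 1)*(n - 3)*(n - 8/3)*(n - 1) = n^4/3 - 11*n^3/9 - 19*n^2/9 + 11*n - 8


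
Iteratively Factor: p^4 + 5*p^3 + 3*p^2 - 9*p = (p - 1)*(p^3 + 6*p^2 + 9*p) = p*(p - 1)*(p^2 + 6*p + 9) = p*(p - 1)*(p + 3)*(p + 3)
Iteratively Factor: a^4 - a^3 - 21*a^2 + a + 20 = (a - 5)*(a^3 + 4*a^2 - a - 4) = (a - 5)*(a + 4)*(a^2 - 1) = (a - 5)*(a + 1)*(a + 4)*(a - 1)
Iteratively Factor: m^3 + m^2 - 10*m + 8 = (m + 4)*(m^2 - 3*m + 2) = (m - 2)*(m + 4)*(m - 1)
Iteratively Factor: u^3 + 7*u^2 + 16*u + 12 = (u + 2)*(u^2 + 5*u + 6) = (u + 2)*(u + 3)*(u + 2)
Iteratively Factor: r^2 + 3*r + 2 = (r + 1)*(r + 2)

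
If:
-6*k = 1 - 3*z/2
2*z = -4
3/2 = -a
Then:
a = -3/2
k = -2/3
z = -2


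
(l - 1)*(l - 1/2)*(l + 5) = l^3 + 7*l^2/2 - 7*l + 5/2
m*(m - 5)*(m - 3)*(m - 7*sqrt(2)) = m^4 - 7*sqrt(2)*m^3 - 8*m^3 + 15*m^2 + 56*sqrt(2)*m^2 - 105*sqrt(2)*m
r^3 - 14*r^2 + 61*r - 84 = (r - 7)*(r - 4)*(r - 3)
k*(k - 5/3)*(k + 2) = k^3 + k^2/3 - 10*k/3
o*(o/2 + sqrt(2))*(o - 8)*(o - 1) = o^4/2 - 9*o^3/2 + sqrt(2)*o^3 - 9*sqrt(2)*o^2 + 4*o^2 + 8*sqrt(2)*o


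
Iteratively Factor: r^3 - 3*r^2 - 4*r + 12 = (r - 2)*(r^2 - r - 6) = (r - 2)*(r + 2)*(r - 3)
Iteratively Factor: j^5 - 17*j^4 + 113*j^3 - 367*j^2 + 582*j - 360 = (j - 3)*(j^4 - 14*j^3 + 71*j^2 - 154*j + 120) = (j - 3)^2*(j^3 - 11*j^2 + 38*j - 40) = (j - 3)^2*(j - 2)*(j^2 - 9*j + 20) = (j - 4)*(j - 3)^2*(j - 2)*(j - 5)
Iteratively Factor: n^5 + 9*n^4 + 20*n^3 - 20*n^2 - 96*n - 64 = (n + 2)*(n^4 + 7*n^3 + 6*n^2 - 32*n - 32) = (n + 2)*(n + 4)*(n^3 + 3*n^2 - 6*n - 8) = (n - 2)*(n + 2)*(n + 4)*(n^2 + 5*n + 4) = (n - 2)*(n + 2)*(n + 4)^2*(n + 1)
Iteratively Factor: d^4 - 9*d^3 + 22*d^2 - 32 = (d - 2)*(d^3 - 7*d^2 + 8*d + 16) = (d - 2)*(d + 1)*(d^2 - 8*d + 16) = (d - 4)*(d - 2)*(d + 1)*(d - 4)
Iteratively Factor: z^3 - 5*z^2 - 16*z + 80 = (z - 4)*(z^2 - z - 20) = (z - 4)*(z + 4)*(z - 5)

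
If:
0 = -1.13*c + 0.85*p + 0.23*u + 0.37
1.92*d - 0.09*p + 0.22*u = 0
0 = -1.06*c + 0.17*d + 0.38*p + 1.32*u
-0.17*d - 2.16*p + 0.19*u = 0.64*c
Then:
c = 0.33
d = -0.04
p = -0.07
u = 0.29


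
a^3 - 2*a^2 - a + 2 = (a - 2)*(a - 1)*(a + 1)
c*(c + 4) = c^2 + 4*c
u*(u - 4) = u^2 - 4*u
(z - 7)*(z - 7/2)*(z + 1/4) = z^3 - 41*z^2/4 + 175*z/8 + 49/8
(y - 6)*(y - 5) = y^2 - 11*y + 30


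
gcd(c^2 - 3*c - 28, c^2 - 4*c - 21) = c - 7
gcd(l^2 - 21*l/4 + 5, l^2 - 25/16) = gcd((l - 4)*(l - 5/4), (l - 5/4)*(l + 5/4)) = l - 5/4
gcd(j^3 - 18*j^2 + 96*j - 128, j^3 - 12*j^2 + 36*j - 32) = j^2 - 10*j + 16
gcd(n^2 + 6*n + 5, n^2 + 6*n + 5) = n^2 + 6*n + 5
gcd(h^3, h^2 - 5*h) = h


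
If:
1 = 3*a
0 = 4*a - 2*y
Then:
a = 1/3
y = 2/3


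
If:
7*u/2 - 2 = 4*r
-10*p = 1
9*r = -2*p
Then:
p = -1/10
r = 1/45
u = 188/315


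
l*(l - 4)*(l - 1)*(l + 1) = l^4 - 4*l^3 - l^2 + 4*l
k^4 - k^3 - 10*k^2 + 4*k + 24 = (k - 3)*(k - 2)*(k + 2)^2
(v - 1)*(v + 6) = v^2 + 5*v - 6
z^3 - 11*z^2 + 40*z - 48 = (z - 4)^2*(z - 3)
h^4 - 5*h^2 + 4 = (h - 2)*(h - 1)*(h + 1)*(h + 2)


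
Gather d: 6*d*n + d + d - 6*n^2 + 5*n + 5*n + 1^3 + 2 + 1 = d*(6*n + 2) - 6*n^2 + 10*n + 4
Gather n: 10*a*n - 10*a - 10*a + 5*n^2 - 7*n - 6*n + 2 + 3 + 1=-20*a + 5*n^2 + n*(10*a - 13) + 6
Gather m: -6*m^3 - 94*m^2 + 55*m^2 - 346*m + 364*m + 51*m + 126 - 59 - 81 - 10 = -6*m^3 - 39*m^2 + 69*m - 24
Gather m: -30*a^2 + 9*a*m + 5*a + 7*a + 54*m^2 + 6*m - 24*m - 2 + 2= -30*a^2 + 12*a + 54*m^2 + m*(9*a - 18)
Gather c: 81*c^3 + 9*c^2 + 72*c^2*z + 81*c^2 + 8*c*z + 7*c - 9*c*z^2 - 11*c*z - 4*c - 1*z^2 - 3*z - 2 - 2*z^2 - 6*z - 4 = 81*c^3 + c^2*(72*z + 90) + c*(-9*z^2 - 3*z + 3) - 3*z^2 - 9*z - 6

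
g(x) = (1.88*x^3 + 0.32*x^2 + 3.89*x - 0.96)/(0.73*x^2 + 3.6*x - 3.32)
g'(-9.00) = -4.60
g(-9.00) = -58.97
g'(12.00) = 2.33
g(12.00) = 23.04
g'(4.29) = 1.75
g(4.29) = 6.65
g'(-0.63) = -0.72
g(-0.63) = 0.71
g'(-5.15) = -229.16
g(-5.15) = 107.78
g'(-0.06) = -0.76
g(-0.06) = 0.34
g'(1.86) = 0.63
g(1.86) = 3.30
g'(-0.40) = -0.62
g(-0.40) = 0.56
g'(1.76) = 0.47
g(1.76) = 3.25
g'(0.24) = -1.82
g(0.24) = -0.01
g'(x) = (-1.46*x - 3.6)*(1.88*x^3 + 0.32*x^2 + 3.89*x - 0.96)/(0.73*x^2 + 3.6*x - 3.32)^2 + (5.64*x^2 + 0.64*x + 3.89)/(0.73*x^2 + 3.6*x - 3.32) = (1.3724*x^4 + 13.536*x^3 - 20.4125*x^2 - 0.7232*x - 9.4588)/(0.5329*x^4 + 5.256*x^3 + 8.1128*x^2 - 23.904*x + 11.0224)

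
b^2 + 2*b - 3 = (b - 1)*(b + 3)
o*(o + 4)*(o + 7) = o^3 + 11*o^2 + 28*o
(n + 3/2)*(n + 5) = n^2 + 13*n/2 + 15/2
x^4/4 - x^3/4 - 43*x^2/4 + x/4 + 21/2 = (x/4 + 1/4)*(x - 7)*(x - 1)*(x + 6)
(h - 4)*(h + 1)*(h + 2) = h^3 - h^2 - 10*h - 8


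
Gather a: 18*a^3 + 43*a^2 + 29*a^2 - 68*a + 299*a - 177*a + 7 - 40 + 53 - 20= 18*a^3 + 72*a^2 + 54*a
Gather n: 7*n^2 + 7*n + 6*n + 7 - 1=7*n^2 + 13*n + 6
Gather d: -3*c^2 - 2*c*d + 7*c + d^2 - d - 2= -3*c^2 + 7*c + d^2 + d*(-2*c - 1) - 2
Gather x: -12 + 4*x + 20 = 4*x + 8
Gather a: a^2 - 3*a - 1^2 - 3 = a^2 - 3*a - 4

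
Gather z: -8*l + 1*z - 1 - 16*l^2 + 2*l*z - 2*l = -16*l^2 - 10*l + z*(2*l + 1) - 1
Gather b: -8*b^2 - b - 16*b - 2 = -8*b^2 - 17*b - 2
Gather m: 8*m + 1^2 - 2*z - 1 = 8*m - 2*z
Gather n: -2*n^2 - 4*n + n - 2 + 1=-2*n^2 - 3*n - 1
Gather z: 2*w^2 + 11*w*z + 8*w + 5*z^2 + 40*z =2*w^2 + 8*w + 5*z^2 + z*(11*w + 40)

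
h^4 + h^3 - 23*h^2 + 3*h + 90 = (h - 3)^2*(h + 2)*(h + 5)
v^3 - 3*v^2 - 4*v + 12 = (v - 3)*(v - 2)*(v + 2)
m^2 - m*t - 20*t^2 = (m - 5*t)*(m + 4*t)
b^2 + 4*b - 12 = (b - 2)*(b + 6)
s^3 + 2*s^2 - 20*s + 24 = (s - 2)^2*(s + 6)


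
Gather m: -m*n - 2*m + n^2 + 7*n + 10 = m*(-n - 2) + n^2 + 7*n + 10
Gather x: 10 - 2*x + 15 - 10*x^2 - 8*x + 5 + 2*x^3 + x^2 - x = 2*x^3 - 9*x^2 - 11*x + 30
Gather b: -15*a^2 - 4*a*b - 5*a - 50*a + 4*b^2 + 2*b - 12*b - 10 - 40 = -15*a^2 - 55*a + 4*b^2 + b*(-4*a - 10) - 50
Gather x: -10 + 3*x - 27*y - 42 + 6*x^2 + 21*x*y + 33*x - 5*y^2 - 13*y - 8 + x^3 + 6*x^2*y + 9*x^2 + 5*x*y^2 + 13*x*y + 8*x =x^3 + x^2*(6*y + 15) + x*(5*y^2 + 34*y + 44) - 5*y^2 - 40*y - 60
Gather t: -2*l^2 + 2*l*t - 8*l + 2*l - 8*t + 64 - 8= -2*l^2 - 6*l + t*(2*l - 8) + 56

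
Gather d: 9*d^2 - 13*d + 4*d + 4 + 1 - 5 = 9*d^2 - 9*d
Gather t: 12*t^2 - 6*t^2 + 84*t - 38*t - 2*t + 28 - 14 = 6*t^2 + 44*t + 14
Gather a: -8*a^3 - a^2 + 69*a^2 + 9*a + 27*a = -8*a^3 + 68*a^2 + 36*a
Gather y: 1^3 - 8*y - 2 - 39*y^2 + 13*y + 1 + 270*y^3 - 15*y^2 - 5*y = 270*y^3 - 54*y^2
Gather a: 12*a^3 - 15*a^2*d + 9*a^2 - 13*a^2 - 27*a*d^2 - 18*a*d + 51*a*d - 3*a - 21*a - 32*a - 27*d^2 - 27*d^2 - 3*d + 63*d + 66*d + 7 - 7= 12*a^3 + a^2*(-15*d - 4) + a*(-27*d^2 + 33*d - 56) - 54*d^2 + 126*d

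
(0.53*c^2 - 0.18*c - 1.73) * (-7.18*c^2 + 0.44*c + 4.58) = -3.8054*c^4 + 1.5256*c^3 + 14.7696*c^2 - 1.5856*c - 7.9234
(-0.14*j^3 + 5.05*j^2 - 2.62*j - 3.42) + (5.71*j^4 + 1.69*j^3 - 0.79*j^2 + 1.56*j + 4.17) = 5.71*j^4 + 1.55*j^3 + 4.26*j^2 - 1.06*j + 0.75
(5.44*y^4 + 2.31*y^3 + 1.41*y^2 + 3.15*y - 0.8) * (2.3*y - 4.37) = 12.512*y^5 - 18.4598*y^4 - 6.8517*y^3 + 1.0833*y^2 - 15.6055*y + 3.496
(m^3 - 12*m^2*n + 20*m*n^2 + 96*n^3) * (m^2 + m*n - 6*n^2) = m^5 - 11*m^4*n + 2*m^3*n^2 + 188*m^2*n^3 - 24*m*n^4 - 576*n^5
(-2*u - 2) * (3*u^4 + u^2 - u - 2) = -6*u^5 - 6*u^4 - 2*u^3 + 6*u + 4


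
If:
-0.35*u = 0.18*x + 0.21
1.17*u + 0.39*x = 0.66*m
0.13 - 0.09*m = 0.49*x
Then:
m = -1.22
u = -0.85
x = 0.49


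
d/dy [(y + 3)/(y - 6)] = -9/(y - 6)^2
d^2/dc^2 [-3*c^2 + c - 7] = -6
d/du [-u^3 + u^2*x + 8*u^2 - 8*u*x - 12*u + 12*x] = -3*u^2 + 2*u*x + 16*u - 8*x - 12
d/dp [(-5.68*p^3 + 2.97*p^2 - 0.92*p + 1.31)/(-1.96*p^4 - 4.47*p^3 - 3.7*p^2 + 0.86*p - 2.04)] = (-11.1328*p^6 + 11.6424*p^5 + 28.8823*p^4 - 7.724*p^3 + 51.4789*p^2 - 2.4236*p + 0.7502)/(3.8416*p^8 + 17.5224*p^7 + 34.4849*p^6 + 29.7068*p^5 + 13.9984*p^4 + 11.8736*p^3 + 15.8356*p^2 - 3.5088*p + 4.1616)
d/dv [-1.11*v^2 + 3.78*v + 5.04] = 3.78 - 2.22*v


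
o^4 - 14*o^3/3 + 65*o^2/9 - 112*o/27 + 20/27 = (o - 2)*(o - 5/3)*(o - 2/3)*(o - 1/3)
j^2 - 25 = (j - 5)*(j + 5)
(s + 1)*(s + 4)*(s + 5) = s^3 + 10*s^2 + 29*s + 20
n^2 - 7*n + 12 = (n - 4)*(n - 3)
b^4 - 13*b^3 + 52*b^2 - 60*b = b*(b - 6)*(b - 5)*(b - 2)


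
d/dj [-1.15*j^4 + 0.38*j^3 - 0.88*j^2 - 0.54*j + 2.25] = -4.6*j^3 + 1.14*j^2 - 1.76*j - 0.54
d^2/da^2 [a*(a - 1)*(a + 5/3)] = 6*a + 4/3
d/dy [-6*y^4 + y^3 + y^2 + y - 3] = -24*y^3 + 3*y^2 + 2*y + 1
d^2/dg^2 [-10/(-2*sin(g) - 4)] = 5*(2*sin(g) + cos(g)^2 + 1)/(sin(g) + 2)^3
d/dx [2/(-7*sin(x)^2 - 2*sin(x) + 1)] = 4*(7*sin(x) + 1)*cos(x)/(7*sin(x)^2 + 2*sin(x) - 1)^2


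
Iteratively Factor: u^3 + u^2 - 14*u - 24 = (u + 2)*(u^2 - u - 12) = (u - 4)*(u + 2)*(u + 3)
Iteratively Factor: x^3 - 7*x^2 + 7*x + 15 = (x - 3)*(x^2 - 4*x - 5) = (x - 3)*(x + 1)*(x - 5)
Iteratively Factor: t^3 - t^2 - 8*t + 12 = (t - 2)*(t^2 + t - 6) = (t - 2)*(t + 3)*(t - 2)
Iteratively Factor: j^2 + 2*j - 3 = (j + 3)*(j - 1)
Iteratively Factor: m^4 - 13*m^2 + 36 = (m - 2)*(m^3 + 2*m^2 - 9*m - 18) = (m - 2)*(m + 3)*(m^2 - m - 6) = (m - 3)*(m - 2)*(m + 3)*(m + 2)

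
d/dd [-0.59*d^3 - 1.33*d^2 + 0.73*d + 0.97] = -1.77*d^2 - 2.66*d + 0.73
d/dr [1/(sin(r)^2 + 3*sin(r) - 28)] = -(2*sin(r) + 3)*cos(r)/(sin(r)^2 + 3*sin(r) - 28)^2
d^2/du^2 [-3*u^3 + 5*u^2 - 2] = 10 - 18*u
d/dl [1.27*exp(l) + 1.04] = 1.27*exp(l)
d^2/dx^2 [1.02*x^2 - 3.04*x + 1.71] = 2.04000000000000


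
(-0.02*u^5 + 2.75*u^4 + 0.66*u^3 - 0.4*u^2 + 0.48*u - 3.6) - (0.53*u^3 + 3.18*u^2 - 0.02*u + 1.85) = -0.02*u^5 + 2.75*u^4 + 0.13*u^3 - 3.58*u^2 + 0.5*u - 5.45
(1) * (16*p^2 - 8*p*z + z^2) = 16*p^2 - 8*p*z + z^2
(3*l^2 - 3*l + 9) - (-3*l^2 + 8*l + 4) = 6*l^2 - 11*l + 5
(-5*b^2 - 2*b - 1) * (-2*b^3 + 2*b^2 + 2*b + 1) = 10*b^5 - 6*b^4 - 12*b^3 - 11*b^2 - 4*b - 1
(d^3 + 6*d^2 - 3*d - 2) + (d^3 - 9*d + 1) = 2*d^3 + 6*d^2 - 12*d - 1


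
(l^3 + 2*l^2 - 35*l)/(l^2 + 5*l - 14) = l*(l - 5)/(l - 2)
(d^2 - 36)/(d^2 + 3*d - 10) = (d^2 - 36)/(d^2 + 3*d - 10)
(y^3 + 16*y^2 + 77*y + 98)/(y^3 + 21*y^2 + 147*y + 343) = (y + 2)/(y + 7)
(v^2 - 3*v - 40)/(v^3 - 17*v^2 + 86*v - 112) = (v + 5)/(v^2 - 9*v + 14)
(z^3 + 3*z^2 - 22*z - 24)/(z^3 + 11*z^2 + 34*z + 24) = (z - 4)/(z + 4)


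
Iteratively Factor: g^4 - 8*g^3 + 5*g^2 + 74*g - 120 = (g + 3)*(g^3 - 11*g^2 + 38*g - 40) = (g - 2)*(g + 3)*(g^2 - 9*g + 20) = (g - 4)*(g - 2)*(g + 3)*(g - 5)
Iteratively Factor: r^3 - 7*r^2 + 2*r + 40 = (r + 2)*(r^2 - 9*r + 20) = (r - 4)*(r + 2)*(r - 5)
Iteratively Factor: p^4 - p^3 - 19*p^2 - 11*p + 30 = (p - 5)*(p^3 + 4*p^2 + p - 6) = (p - 5)*(p + 2)*(p^2 + 2*p - 3) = (p - 5)*(p + 2)*(p + 3)*(p - 1)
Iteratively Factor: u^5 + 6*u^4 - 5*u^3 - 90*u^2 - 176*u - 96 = (u + 1)*(u^4 + 5*u^3 - 10*u^2 - 80*u - 96) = (u + 1)*(u + 3)*(u^3 + 2*u^2 - 16*u - 32) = (u + 1)*(u + 2)*(u + 3)*(u^2 - 16) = (u + 1)*(u + 2)*(u + 3)*(u + 4)*(u - 4)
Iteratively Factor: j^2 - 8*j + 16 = (j - 4)*(j - 4)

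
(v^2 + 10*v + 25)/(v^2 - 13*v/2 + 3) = 2*(v^2 + 10*v + 25)/(2*v^2 - 13*v + 6)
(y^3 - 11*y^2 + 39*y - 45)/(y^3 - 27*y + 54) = (y - 5)/(y + 6)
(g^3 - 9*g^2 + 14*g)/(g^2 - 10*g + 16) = g*(g - 7)/(g - 8)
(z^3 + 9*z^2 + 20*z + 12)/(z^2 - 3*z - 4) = (z^2 + 8*z + 12)/(z - 4)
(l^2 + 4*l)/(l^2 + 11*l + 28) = l/(l + 7)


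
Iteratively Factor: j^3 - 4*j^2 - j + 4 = (j + 1)*(j^2 - 5*j + 4) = (j - 1)*(j + 1)*(j - 4)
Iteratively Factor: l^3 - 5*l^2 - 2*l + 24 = (l + 2)*(l^2 - 7*l + 12) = (l - 3)*(l + 2)*(l - 4)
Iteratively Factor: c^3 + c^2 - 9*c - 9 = (c + 3)*(c^2 - 2*c - 3) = (c + 1)*(c + 3)*(c - 3)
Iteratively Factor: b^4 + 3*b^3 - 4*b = (b - 1)*(b^3 + 4*b^2 + 4*b) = (b - 1)*(b + 2)*(b^2 + 2*b) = b*(b - 1)*(b + 2)*(b + 2)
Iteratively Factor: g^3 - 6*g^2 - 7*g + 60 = (g - 5)*(g^2 - g - 12) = (g - 5)*(g - 4)*(g + 3)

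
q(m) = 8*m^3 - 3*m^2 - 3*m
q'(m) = 24*m^2 - 6*m - 3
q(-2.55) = -144.51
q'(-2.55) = 168.36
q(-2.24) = -98.25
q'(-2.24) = 130.86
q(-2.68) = -167.50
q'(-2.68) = 185.46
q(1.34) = 9.84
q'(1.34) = 32.05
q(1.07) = 3.16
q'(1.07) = 18.06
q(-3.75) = -452.81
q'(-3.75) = 357.00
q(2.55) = 105.49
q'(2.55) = 137.76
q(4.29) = 563.55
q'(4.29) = 412.96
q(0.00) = 0.00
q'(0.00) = -3.00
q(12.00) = 13356.00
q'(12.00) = 3381.00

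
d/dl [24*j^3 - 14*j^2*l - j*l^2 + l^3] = -14*j^2 - 2*j*l + 3*l^2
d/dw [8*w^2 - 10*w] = 16*w - 10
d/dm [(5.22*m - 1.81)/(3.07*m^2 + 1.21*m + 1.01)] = (-16.0254*m^2 + 11.1134*m + 7.4623)/(9.4249*m^4 + 7.4294*m^3 + 7.6655*m^2 + 2.4442*m + 1.0201)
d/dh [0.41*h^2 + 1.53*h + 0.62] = 0.82*h + 1.53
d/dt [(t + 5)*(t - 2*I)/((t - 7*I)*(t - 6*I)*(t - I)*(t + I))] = (-2*t^5 + t^4*(-15 + 19*I) + t^3*(52 + 170*I) + t^2*(595 - 95*I) + t*(-84 - 820*I) - 80 + 84*I)/(t^8 - 26*I*t^7 - 251*t^6 + 1040*I*t^5 + 1259*t^4 + 2158*I*t^3 + 3275*t^2 + 1092*I*t + 1764)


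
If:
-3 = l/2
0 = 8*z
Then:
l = -6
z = 0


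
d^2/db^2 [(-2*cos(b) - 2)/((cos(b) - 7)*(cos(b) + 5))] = 2*(6*(1 - cos(b)^2)^2 + cos(b)^5 + 202*cos(b)^3 + 80*cos(b)^2 + 957*cos(b) + 56)/((cos(b) - 7)^3*(cos(b) + 5)^3)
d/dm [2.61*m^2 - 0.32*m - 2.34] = 5.22*m - 0.32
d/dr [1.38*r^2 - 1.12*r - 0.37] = 2.76*r - 1.12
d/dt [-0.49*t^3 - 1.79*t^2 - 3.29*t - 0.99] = -1.47*t^2 - 3.58*t - 3.29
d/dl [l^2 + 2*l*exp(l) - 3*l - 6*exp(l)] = 2*l*exp(l) + 2*l - 4*exp(l) - 3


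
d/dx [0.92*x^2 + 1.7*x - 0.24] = 1.84*x + 1.7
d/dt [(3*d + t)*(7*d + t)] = 10*d + 2*t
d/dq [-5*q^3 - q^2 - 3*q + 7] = -15*q^2 - 2*q - 3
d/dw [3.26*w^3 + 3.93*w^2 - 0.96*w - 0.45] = 9.78*w^2 + 7.86*w - 0.96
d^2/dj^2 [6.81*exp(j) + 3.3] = 6.81*exp(j)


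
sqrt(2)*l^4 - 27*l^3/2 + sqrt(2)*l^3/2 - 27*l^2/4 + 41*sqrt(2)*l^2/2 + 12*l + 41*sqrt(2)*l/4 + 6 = (l + 1/2)*(l - 4*sqrt(2))*(l - 3*sqrt(2))*(sqrt(2)*l + 1/2)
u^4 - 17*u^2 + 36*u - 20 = (u - 2)^2*(u - 1)*(u + 5)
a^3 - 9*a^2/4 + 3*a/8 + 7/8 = (a - 7/4)*(a - 1)*(a + 1/2)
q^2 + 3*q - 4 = (q - 1)*(q + 4)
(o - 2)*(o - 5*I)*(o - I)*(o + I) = o^4 - 2*o^3 - 5*I*o^3 + o^2 + 10*I*o^2 - 2*o - 5*I*o + 10*I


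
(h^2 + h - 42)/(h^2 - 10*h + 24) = (h + 7)/(h - 4)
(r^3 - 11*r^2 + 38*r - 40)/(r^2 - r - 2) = (r^2 - 9*r + 20)/(r + 1)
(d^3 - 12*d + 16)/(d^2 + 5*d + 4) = (d^2 - 4*d + 4)/(d + 1)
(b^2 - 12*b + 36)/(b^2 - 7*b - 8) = (-b^2 + 12*b - 36)/(-b^2 + 7*b + 8)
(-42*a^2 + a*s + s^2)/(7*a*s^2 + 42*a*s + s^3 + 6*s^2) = (-6*a + s)/(s*(s + 6))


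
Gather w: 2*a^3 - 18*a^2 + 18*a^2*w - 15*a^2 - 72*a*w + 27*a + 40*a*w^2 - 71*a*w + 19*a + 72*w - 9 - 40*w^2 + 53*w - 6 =2*a^3 - 33*a^2 + 46*a + w^2*(40*a - 40) + w*(18*a^2 - 143*a + 125) - 15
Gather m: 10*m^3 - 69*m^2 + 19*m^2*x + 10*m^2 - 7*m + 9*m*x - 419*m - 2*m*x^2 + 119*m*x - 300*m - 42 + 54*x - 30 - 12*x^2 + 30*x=10*m^3 + m^2*(19*x - 59) + m*(-2*x^2 + 128*x - 726) - 12*x^2 + 84*x - 72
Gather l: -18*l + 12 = 12 - 18*l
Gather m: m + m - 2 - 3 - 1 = 2*m - 6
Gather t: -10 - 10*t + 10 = -10*t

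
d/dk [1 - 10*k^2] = -20*k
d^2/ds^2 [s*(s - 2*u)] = 2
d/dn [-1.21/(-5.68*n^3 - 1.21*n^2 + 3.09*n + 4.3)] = (-20.6184*n^2 - 2.9282*n + 3.7389)/(5.68*n^3 + 1.21*n^2 - 3.09*n - 4.3)^2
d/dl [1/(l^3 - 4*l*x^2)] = (-3*l^2 + 4*x^2)/(l^2*(l^2 - 4*x^2)^2)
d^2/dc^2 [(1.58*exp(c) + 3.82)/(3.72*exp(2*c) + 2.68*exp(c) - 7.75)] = (21.864672*exp(4*c) + 195.698784*exp(3*c) + 387.560016*exp(2*c) + 500.775768*exp(c) + 174.24015)*exp(c)/(51.478848*exp(6*c) + 111.260736*exp(5*c) - 241.587216*exp(4*c) - 444.337568*exp(3*c) + 503.3067*exp(2*c) + 482.9025*exp(c) - 465.484375)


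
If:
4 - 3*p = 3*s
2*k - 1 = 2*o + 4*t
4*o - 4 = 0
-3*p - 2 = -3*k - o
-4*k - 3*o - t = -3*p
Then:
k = -13/6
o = 1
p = -5/2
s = 23/6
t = -11/6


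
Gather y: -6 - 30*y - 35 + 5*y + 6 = -25*y - 35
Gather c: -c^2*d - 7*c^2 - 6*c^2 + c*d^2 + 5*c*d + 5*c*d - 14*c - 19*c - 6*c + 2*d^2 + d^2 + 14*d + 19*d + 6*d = c^2*(-d - 13) + c*(d^2 + 10*d - 39) + 3*d^2 + 39*d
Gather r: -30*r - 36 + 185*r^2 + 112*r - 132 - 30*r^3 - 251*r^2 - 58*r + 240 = -30*r^3 - 66*r^2 + 24*r + 72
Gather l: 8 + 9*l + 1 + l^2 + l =l^2 + 10*l + 9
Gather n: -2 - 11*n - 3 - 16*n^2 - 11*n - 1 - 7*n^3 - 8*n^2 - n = -7*n^3 - 24*n^2 - 23*n - 6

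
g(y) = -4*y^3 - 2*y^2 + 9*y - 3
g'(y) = -12*y^2 - 4*y + 9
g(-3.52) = 115.00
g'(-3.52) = -125.60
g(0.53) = 0.61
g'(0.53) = 3.51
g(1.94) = -22.27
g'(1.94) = -43.92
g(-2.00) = 3.00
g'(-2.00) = -31.00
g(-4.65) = 314.08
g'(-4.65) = -231.87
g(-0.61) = -8.33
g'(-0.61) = 6.97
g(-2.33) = 15.77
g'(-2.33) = -46.83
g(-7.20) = 1321.51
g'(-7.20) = -584.28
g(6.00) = -885.00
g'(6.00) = -447.00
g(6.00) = -885.00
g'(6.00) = -447.00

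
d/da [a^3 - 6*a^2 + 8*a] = 3*a^2 - 12*a + 8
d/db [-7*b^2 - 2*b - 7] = -14*b - 2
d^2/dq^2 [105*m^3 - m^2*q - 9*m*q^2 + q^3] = -18*m + 6*q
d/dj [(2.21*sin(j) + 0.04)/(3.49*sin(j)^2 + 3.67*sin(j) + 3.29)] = (-7.7129*sin(j)^2 - 0.279199999999999*sin(j) + 7.1241)*cos(j)/(12.1801*sin(j)^4 + 25.6166*sin(j)^3 + 36.4331*sin(j)^2 + 24.1486*sin(j) + 10.8241)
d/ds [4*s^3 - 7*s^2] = 2*s*(6*s - 7)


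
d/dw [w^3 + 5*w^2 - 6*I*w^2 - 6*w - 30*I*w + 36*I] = 3*w^2 + w*(10 - 12*I) - 6 - 30*I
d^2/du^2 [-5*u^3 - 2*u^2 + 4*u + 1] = -30*u - 4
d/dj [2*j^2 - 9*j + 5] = 4*j - 9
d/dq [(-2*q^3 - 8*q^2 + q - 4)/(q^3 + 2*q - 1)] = (8*q^4 - 10*q^3 + 2*q^2 + 16*q + 7)/(q^6 + 4*q^4 - 2*q^3 + 4*q^2 - 4*q + 1)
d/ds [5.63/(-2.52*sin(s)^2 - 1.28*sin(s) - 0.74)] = (28.3752*sin(s) + 7.2064)*cos(s)/(2.52*sin(s)^2 + 1.28*sin(s) + 0.74)^2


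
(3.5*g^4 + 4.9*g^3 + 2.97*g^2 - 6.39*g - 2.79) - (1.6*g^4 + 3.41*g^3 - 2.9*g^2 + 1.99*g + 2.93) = 1.9*g^4 + 1.49*g^3 + 5.87*g^2 - 8.38*g - 5.72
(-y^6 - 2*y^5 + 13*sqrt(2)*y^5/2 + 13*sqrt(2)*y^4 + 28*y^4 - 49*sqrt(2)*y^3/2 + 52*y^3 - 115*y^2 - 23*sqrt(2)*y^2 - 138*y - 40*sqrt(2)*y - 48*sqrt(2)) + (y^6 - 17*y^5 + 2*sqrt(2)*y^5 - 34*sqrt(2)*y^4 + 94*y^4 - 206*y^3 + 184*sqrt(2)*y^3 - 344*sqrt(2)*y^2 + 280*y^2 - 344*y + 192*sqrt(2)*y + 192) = -19*y^5 + 17*sqrt(2)*y^5/2 - 21*sqrt(2)*y^4 + 122*y^4 - 154*y^3 + 319*sqrt(2)*y^3/2 - 367*sqrt(2)*y^2 + 165*y^2 - 482*y + 152*sqrt(2)*y - 48*sqrt(2) + 192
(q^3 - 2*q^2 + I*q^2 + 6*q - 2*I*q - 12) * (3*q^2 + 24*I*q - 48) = 3*q^5 - 6*q^4 + 27*I*q^4 - 54*q^3 - 54*I*q^3 + 108*q^2 + 96*I*q^2 - 288*q - 192*I*q + 576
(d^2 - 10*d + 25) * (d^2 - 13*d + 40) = d^4 - 23*d^3 + 195*d^2 - 725*d + 1000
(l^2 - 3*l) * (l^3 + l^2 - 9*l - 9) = l^5 - 2*l^4 - 12*l^3 + 18*l^2 + 27*l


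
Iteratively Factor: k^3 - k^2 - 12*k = (k + 3)*(k^2 - 4*k) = (k - 4)*(k + 3)*(k)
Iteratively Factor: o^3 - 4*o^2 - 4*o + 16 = (o - 4)*(o^2 - 4) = (o - 4)*(o + 2)*(o - 2)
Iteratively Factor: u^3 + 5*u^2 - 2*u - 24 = (u + 4)*(u^2 + u - 6) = (u - 2)*(u + 4)*(u + 3)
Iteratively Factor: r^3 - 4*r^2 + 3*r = (r - 3)*(r^2 - r) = (r - 3)*(r - 1)*(r)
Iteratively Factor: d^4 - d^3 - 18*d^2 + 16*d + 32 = (d - 4)*(d^3 + 3*d^2 - 6*d - 8) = (d - 4)*(d + 4)*(d^2 - d - 2) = (d - 4)*(d - 2)*(d + 4)*(d + 1)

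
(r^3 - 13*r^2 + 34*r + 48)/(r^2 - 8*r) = r - 5 - 6/r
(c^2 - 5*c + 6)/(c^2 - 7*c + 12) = (c - 2)/(c - 4)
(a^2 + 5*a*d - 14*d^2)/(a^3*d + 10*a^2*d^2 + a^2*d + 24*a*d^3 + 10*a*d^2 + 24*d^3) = (a^2 + 5*a*d - 14*d^2)/(d*(a^3 + 10*a^2*d + a^2 + 24*a*d^2 + 10*a*d + 24*d^2))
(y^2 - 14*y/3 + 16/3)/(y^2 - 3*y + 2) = (y - 8/3)/(y - 1)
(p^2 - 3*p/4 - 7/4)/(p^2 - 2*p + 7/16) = 4*(p + 1)/(4*p - 1)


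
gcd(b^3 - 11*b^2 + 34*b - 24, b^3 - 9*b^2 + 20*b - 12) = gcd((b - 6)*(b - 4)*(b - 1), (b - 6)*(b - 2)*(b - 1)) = b^2 - 7*b + 6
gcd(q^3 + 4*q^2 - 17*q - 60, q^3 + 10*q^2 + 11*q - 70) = q + 5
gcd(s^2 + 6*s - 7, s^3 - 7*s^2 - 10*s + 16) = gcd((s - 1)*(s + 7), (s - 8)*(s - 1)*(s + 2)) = s - 1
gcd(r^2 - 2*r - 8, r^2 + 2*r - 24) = r - 4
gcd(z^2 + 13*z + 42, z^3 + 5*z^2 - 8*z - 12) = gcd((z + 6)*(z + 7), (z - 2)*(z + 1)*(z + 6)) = z + 6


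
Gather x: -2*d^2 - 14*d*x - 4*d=-2*d^2 - 14*d*x - 4*d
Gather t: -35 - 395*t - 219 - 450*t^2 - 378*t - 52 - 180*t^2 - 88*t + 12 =-630*t^2 - 861*t - 294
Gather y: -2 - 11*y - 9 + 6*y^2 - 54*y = 6*y^2 - 65*y - 11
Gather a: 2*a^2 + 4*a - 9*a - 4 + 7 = 2*a^2 - 5*a + 3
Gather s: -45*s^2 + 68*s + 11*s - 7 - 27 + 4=-45*s^2 + 79*s - 30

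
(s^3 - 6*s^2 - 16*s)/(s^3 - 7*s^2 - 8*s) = (s + 2)/(s + 1)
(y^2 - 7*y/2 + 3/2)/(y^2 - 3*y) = (y - 1/2)/y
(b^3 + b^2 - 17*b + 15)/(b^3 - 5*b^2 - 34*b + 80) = (b^2 - 4*b + 3)/(b^2 - 10*b + 16)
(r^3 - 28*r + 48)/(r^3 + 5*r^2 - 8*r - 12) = (r - 4)/(r + 1)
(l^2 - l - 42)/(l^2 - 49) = (l + 6)/(l + 7)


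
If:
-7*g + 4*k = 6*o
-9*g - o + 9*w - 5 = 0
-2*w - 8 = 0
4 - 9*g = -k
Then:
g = -230/83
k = -2402/83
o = -1333/83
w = -4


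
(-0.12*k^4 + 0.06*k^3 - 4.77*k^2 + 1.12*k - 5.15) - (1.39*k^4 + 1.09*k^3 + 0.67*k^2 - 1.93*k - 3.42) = -1.51*k^4 - 1.03*k^3 - 5.44*k^2 + 3.05*k - 1.73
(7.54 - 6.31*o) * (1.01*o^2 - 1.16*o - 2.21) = -6.3731*o^3 + 14.935*o^2 + 5.1987*o - 16.6634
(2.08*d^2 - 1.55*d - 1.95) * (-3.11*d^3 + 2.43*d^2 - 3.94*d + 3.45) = -6.4688*d^5 + 9.8749*d^4 - 5.8972*d^3 + 8.5445*d^2 + 2.3355*d - 6.7275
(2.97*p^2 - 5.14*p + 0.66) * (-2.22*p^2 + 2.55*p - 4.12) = -6.5934*p^4 + 18.9843*p^3 - 26.8086*p^2 + 22.8598*p - 2.7192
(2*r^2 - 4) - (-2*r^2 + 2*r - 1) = 4*r^2 - 2*r - 3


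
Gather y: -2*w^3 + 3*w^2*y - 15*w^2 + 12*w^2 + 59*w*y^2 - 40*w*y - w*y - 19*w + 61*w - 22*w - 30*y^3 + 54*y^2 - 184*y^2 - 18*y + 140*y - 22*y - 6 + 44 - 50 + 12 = -2*w^3 - 3*w^2 + 20*w - 30*y^3 + y^2*(59*w - 130) + y*(3*w^2 - 41*w + 100)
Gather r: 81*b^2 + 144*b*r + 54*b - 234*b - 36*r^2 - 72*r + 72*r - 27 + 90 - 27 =81*b^2 + 144*b*r - 180*b - 36*r^2 + 36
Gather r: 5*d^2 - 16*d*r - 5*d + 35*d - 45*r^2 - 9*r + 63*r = 5*d^2 + 30*d - 45*r^2 + r*(54 - 16*d)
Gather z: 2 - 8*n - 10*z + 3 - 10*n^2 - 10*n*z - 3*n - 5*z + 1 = -10*n^2 - 11*n + z*(-10*n - 15) + 6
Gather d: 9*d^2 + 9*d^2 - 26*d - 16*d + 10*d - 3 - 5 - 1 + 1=18*d^2 - 32*d - 8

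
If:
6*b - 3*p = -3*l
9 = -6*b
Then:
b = -3/2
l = p + 3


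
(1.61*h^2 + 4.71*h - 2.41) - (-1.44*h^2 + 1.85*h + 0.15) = 3.05*h^2 + 2.86*h - 2.56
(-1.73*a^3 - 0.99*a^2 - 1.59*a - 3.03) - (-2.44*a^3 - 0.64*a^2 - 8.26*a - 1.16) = 0.71*a^3 - 0.35*a^2 + 6.67*a - 1.87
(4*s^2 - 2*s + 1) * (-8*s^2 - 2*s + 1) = -32*s^4 + 8*s^3 - 4*s + 1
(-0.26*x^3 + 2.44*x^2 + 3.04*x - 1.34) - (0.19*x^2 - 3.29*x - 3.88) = -0.26*x^3 + 2.25*x^2 + 6.33*x + 2.54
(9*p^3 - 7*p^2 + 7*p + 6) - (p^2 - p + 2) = 9*p^3 - 8*p^2 + 8*p + 4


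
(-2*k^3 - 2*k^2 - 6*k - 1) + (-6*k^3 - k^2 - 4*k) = -8*k^3 - 3*k^2 - 10*k - 1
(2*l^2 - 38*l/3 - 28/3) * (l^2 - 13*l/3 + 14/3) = 2*l^4 - 64*l^3/3 + 494*l^2/9 - 56*l/3 - 392/9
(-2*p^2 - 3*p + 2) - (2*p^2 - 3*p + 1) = 1 - 4*p^2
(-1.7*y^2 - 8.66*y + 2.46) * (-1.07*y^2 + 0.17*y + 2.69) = 1.819*y^4 + 8.9772*y^3 - 8.6774*y^2 - 22.8772*y + 6.6174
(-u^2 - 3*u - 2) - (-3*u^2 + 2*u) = 2*u^2 - 5*u - 2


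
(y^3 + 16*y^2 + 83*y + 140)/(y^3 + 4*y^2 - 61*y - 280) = (y + 4)/(y - 8)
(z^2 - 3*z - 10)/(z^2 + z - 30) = (z + 2)/(z + 6)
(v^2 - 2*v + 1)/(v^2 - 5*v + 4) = (v - 1)/(v - 4)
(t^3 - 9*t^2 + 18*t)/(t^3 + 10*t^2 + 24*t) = (t^2 - 9*t + 18)/(t^2 + 10*t + 24)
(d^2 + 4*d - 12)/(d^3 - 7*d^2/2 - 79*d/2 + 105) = 2*(d - 2)/(2*d^2 - 19*d + 35)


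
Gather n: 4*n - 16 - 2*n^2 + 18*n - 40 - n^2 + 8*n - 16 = -3*n^2 + 30*n - 72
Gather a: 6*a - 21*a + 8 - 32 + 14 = -15*a - 10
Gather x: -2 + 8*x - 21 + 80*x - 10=88*x - 33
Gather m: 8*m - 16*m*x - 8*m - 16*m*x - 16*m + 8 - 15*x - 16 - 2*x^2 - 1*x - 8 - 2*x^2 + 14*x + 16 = m*(-32*x - 16) - 4*x^2 - 2*x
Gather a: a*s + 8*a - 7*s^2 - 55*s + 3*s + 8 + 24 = a*(s + 8) - 7*s^2 - 52*s + 32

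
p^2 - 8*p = p*(p - 8)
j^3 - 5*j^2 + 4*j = j*(j - 4)*(j - 1)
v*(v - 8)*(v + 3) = v^3 - 5*v^2 - 24*v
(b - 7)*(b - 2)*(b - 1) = b^3 - 10*b^2 + 23*b - 14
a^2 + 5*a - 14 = (a - 2)*(a + 7)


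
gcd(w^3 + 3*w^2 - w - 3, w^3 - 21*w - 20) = w + 1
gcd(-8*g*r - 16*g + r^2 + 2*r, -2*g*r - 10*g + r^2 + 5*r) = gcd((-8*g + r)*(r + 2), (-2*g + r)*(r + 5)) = 1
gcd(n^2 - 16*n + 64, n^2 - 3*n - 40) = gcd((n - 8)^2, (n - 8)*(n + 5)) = n - 8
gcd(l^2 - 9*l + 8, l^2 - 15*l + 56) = l - 8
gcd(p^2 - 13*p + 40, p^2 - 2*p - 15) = p - 5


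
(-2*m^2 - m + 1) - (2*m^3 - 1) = -2*m^3 - 2*m^2 - m + 2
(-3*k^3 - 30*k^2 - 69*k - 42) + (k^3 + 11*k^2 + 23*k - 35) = -2*k^3 - 19*k^2 - 46*k - 77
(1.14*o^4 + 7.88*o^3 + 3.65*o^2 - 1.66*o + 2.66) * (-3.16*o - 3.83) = -3.6024*o^5 - 29.267*o^4 - 41.7144*o^3 - 8.7339*o^2 - 2.0478*o - 10.1878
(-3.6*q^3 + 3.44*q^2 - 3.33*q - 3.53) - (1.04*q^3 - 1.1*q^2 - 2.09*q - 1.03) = -4.64*q^3 + 4.54*q^2 - 1.24*q - 2.5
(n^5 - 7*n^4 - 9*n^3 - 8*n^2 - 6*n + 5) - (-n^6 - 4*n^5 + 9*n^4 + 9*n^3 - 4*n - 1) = n^6 + 5*n^5 - 16*n^4 - 18*n^3 - 8*n^2 - 2*n + 6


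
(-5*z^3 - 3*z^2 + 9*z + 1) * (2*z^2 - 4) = -10*z^5 - 6*z^4 + 38*z^3 + 14*z^2 - 36*z - 4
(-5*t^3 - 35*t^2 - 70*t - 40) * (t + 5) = -5*t^4 - 60*t^3 - 245*t^2 - 390*t - 200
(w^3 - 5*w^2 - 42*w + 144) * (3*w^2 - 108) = 3*w^5 - 15*w^4 - 234*w^3 + 972*w^2 + 4536*w - 15552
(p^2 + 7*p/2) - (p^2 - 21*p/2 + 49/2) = 14*p - 49/2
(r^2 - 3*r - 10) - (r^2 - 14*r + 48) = 11*r - 58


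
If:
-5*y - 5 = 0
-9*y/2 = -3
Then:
No Solution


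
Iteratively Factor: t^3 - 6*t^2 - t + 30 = (t + 2)*(t^2 - 8*t + 15) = (t - 3)*(t + 2)*(t - 5)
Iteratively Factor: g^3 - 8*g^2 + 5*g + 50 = (g + 2)*(g^2 - 10*g + 25) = (g - 5)*(g + 2)*(g - 5)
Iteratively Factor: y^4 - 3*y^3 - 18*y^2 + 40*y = (y - 2)*(y^3 - y^2 - 20*y) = y*(y - 2)*(y^2 - y - 20) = y*(y - 2)*(y + 4)*(y - 5)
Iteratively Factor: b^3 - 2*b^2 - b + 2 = (b - 1)*(b^2 - b - 2) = (b - 2)*(b - 1)*(b + 1)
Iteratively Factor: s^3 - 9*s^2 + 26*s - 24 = (s - 3)*(s^2 - 6*s + 8) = (s - 4)*(s - 3)*(s - 2)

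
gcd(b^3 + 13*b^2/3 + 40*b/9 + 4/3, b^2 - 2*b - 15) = b + 3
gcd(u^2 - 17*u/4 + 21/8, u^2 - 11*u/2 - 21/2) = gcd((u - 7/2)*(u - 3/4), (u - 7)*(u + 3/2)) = 1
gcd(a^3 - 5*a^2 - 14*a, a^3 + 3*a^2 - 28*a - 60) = a + 2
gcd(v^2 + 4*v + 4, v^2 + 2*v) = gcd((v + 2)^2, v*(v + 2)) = v + 2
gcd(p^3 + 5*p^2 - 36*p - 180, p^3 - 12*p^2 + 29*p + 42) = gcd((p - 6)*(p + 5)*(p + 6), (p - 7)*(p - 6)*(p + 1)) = p - 6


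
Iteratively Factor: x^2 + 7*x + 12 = (x + 4)*(x + 3)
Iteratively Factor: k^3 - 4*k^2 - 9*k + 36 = (k - 3)*(k^2 - k - 12) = (k - 3)*(k + 3)*(k - 4)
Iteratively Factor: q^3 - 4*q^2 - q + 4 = (q + 1)*(q^2 - 5*q + 4) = (q - 1)*(q + 1)*(q - 4)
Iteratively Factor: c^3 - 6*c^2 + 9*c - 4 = (c - 1)*(c^2 - 5*c + 4) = (c - 1)^2*(c - 4)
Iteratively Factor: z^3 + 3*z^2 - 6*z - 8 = (z - 2)*(z^2 + 5*z + 4) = (z - 2)*(z + 1)*(z + 4)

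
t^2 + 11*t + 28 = (t + 4)*(t + 7)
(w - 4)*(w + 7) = w^2 + 3*w - 28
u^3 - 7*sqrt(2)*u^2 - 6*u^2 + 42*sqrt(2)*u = u*(u - 6)*(u - 7*sqrt(2))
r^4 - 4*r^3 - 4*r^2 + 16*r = r*(r - 4)*(r - 2)*(r + 2)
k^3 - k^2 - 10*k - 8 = (k - 4)*(k + 1)*(k + 2)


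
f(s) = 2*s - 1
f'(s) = 2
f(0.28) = -0.44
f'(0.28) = 2.00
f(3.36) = 5.72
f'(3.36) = 2.00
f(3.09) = 5.18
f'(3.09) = 2.00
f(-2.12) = -5.24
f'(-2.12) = 2.00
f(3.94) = 6.88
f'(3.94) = 2.00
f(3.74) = 6.48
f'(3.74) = 2.00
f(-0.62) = -2.24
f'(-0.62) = 2.00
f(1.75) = 2.50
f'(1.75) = 2.00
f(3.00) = 5.00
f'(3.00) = 2.00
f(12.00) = 23.00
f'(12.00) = 2.00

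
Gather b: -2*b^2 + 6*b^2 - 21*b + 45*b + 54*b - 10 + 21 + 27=4*b^2 + 78*b + 38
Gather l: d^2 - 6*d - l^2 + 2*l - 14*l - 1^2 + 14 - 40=d^2 - 6*d - l^2 - 12*l - 27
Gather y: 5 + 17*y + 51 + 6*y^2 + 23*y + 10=6*y^2 + 40*y + 66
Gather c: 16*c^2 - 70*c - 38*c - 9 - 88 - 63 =16*c^2 - 108*c - 160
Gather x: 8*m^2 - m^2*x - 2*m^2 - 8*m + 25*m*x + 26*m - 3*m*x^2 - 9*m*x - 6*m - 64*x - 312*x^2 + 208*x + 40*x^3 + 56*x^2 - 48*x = 6*m^2 + 12*m + 40*x^3 + x^2*(-3*m - 256) + x*(-m^2 + 16*m + 96)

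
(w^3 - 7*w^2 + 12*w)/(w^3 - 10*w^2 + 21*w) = (w - 4)/(w - 7)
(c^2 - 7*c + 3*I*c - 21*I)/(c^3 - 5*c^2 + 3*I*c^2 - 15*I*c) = (c - 7)/(c*(c - 5))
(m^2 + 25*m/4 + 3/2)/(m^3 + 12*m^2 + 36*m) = (m + 1/4)/(m*(m + 6))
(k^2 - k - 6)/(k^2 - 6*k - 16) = (k - 3)/(k - 8)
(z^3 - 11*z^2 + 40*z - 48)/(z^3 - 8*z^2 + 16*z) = (z - 3)/z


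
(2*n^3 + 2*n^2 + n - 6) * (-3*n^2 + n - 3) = -6*n^5 - 4*n^4 - 7*n^3 + 13*n^2 - 9*n + 18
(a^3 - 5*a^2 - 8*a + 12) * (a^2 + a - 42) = a^5 - 4*a^4 - 55*a^3 + 214*a^2 + 348*a - 504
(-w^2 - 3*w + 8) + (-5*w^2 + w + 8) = -6*w^2 - 2*w + 16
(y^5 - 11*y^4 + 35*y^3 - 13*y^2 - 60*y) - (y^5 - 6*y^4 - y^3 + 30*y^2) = -5*y^4 + 36*y^3 - 43*y^2 - 60*y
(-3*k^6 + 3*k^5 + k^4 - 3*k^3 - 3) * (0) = 0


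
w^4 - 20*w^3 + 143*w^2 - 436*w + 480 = (w - 8)*(w - 5)*(w - 4)*(w - 3)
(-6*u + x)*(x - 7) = -6*u*x + 42*u + x^2 - 7*x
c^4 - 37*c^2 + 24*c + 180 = (c - 5)*(c - 3)*(c + 2)*(c + 6)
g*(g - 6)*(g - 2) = g^3 - 8*g^2 + 12*g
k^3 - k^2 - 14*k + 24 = (k - 3)*(k - 2)*(k + 4)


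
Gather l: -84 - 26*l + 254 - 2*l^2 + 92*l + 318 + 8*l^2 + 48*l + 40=6*l^2 + 114*l + 528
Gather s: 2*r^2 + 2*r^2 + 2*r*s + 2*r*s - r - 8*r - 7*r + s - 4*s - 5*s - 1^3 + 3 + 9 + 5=4*r^2 - 16*r + s*(4*r - 8) + 16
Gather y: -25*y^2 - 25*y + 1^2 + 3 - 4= -25*y^2 - 25*y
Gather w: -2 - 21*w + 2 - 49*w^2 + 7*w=-49*w^2 - 14*w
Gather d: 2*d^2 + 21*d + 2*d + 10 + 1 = 2*d^2 + 23*d + 11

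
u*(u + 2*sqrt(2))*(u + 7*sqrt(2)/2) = u^3 + 11*sqrt(2)*u^2/2 + 14*u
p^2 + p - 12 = (p - 3)*(p + 4)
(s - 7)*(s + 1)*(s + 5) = s^3 - s^2 - 37*s - 35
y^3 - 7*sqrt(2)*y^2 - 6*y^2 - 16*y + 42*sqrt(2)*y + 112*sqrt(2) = (y - 8)*(y + 2)*(y - 7*sqrt(2))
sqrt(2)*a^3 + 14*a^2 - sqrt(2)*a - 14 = (a - 1)*(a + 7*sqrt(2))*(sqrt(2)*a + sqrt(2))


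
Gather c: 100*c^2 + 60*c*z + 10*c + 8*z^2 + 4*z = 100*c^2 + c*(60*z + 10) + 8*z^2 + 4*z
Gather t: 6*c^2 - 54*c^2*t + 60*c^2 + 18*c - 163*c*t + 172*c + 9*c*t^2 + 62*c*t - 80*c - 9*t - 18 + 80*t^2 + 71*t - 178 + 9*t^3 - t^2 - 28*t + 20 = 66*c^2 + 110*c + 9*t^3 + t^2*(9*c + 79) + t*(-54*c^2 - 101*c + 34) - 176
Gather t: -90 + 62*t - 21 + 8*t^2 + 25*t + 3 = 8*t^2 + 87*t - 108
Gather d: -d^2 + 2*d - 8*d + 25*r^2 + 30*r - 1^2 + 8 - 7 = -d^2 - 6*d + 25*r^2 + 30*r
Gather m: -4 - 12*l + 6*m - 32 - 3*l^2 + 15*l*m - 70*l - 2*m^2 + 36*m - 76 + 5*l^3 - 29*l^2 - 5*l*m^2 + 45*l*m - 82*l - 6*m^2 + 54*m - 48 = 5*l^3 - 32*l^2 - 164*l + m^2*(-5*l - 8) + m*(60*l + 96) - 160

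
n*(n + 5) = n^2 + 5*n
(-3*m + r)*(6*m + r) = -18*m^2 + 3*m*r + r^2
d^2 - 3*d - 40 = (d - 8)*(d + 5)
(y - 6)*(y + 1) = y^2 - 5*y - 6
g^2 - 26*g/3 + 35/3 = (g - 7)*(g - 5/3)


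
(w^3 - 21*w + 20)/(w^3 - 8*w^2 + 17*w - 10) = (w^2 + w - 20)/(w^2 - 7*w + 10)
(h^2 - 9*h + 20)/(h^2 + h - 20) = (h - 5)/(h + 5)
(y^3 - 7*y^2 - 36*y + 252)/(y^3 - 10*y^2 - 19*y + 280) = (y^2 - 36)/(y^2 - 3*y - 40)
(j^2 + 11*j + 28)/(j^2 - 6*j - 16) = (j^2 + 11*j + 28)/(j^2 - 6*j - 16)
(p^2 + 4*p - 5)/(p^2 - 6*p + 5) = (p + 5)/(p - 5)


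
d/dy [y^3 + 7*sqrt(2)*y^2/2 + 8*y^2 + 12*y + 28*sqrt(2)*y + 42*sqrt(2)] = 3*y^2 + 7*sqrt(2)*y + 16*y + 12 + 28*sqrt(2)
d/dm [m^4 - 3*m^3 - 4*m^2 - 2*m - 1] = 4*m^3 - 9*m^2 - 8*m - 2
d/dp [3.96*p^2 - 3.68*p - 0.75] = 7.92*p - 3.68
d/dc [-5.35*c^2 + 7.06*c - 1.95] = 7.06 - 10.7*c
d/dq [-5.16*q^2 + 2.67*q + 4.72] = 2.67 - 10.32*q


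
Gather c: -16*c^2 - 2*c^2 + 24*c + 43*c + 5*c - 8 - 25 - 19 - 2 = -18*c^2 + 72*c - 54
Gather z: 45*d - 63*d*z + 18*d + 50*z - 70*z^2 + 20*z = 63*d - 70*z^2 + z*(70 - 63*d)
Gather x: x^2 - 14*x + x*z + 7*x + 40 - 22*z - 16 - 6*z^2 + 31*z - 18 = x^2 + x*(z - 7) - 6*z^2 + 9*z + 6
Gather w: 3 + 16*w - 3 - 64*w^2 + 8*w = -64*w^2 + 24*w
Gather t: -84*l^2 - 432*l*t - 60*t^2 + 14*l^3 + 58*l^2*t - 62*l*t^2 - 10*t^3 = 14*l^3 - 84*l^2 - 10*t^3 + t^2*(-62*l - 60) + t*(58*l^2 - 432*l)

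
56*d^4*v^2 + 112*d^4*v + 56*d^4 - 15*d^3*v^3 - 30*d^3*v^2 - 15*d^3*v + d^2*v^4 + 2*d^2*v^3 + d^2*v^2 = (-8*d + v)*(-7*d + v)*(d*v + d)^2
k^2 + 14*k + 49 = (k + 7)^2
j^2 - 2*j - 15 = (j - 5)*(j + 3)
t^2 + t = t*(t + 1)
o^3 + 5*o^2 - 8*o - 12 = (o - 2)*(o + 1)*(o + 6)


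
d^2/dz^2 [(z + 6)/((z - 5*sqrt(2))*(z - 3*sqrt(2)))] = 2*(z^3 + 18*z^2 - 144*sqrt(2)*z - 90*z + 240*sqrt(2) + 588)/(z^6 - 24*sqrt(2)*z^5 + 474*z^4 - 2464*sqrt(2)*z^3 + 14220*z^2 - 21600*sqrt(2)*z + 27000)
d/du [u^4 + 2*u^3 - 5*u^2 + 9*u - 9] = 4*u^3 + 6*u^2 - 10*u + 9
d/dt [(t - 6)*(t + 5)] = 2*t - 1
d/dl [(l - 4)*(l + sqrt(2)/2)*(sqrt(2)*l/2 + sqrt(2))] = 3*sqrt(2)*l^2/2 - 2*sqrt(2)*l + l - 4*sqrt(2) - 1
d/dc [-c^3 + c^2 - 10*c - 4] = -3*c^2 + 2*c - 10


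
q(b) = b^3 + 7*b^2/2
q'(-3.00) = 6.00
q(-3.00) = 4.50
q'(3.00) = 48.00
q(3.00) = 58.50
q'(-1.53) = -3.69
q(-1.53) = 4.61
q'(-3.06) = 6.67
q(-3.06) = 4.12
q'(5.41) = 125.67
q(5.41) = 260.78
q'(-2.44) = 0.78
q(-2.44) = 6.31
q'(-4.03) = 20.51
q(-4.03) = -8.61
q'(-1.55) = -3.64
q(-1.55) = 4.68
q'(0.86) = 8.24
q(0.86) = 3.22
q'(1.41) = 15.83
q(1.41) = 9.76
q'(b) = 3*b^2 + 7*b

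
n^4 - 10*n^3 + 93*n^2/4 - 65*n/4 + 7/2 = (n - 7)*(n - 2)*(n - 1/2)^2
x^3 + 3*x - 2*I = (x - I)^2*(x + 2*I)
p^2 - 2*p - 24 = (p - 6)*(p + 4)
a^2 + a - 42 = (a - 6)*(a + 7)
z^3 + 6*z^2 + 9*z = z*(z + 3)^2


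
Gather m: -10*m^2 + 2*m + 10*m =-10*m^2 + 12*m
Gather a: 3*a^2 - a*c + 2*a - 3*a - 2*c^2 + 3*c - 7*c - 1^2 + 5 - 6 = 3*a^2 + a*(-c - 1) - 2*c^2 - 4*c - 2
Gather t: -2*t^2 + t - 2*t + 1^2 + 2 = -2*t^2 - t + 3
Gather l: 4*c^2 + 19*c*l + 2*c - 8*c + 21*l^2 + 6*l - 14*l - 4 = 4*c^2 - 6*c + 21*l^2 + l*(19*c - 8) - 4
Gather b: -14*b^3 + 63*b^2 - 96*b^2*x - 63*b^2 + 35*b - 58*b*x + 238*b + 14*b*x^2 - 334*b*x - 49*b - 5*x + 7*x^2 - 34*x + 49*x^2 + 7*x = -14*b^3 - 96*b^2*x + b*(14*x^2 - 392*x + 224) + 56*x^2 - 32*x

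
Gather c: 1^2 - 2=-1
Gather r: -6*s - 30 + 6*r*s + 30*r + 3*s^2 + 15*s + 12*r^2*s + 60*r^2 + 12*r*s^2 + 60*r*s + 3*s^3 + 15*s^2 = r^2*(12*s + 60) + r*(12*s^2 + 66*s + 30) + 3*s^3 + 18*s^2 + 9*s - 30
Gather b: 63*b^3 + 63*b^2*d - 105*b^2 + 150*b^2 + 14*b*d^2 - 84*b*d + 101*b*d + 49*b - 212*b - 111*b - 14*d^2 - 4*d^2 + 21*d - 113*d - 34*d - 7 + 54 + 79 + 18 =63*b^3 + b^2*(63*d + 45) + b*(14*d^2 + 17*d - 274) - 18*d^2 - 126*d + 144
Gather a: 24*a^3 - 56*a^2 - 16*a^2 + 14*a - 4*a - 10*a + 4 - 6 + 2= 24*a^3 - 72*a^2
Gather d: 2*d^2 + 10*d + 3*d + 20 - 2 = 2*d^2 + 13*d + 18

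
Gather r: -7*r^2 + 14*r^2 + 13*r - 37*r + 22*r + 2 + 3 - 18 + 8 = 7*r^2 - 2*r - 5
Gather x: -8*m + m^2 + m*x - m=m^2 + m*x - 9*m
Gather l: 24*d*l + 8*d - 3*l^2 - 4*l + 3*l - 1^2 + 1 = 8*d - 3*l^2 + l*(24*d - 1)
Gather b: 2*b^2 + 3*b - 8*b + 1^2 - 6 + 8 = 2*b^2 - 5*b + 3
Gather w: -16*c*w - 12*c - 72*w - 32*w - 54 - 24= -12*c + w*(-16*c - 104) - 78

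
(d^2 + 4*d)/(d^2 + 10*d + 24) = d/(d + 6)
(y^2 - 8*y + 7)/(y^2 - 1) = (y - 7)/(y + 1)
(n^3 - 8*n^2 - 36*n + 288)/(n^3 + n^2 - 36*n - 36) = (n - 8)/(n + 1)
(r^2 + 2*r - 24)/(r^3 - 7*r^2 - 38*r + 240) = (r - 4)/(r^2 - 13*r + 40)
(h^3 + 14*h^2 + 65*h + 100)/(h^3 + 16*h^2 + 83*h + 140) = (h + 5)/(h + 7)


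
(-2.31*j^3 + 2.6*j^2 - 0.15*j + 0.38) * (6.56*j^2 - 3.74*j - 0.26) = -15.1536*j^5 + 25.6954*j^4 - 10.1074*j^3 + 2.3778*j^2 - 1.3822*j - 0.0988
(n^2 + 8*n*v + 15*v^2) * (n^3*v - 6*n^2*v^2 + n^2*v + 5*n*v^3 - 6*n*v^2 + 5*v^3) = n^5*v + 2*n^4*v^2 + n^4*v - 28*n^3*v^3 + 2*n^3*v^2 - 50*n^2*v^4 - 28*n^2*v^3 + 75*n*v^5 - 50*n*v^4 + 75*v^5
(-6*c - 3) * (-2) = 12*c + 6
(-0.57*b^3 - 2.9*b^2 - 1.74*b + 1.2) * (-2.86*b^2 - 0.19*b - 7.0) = 1.6302*b^5 + 8.4023*b^4 + 9.5174*b^3 + 17.1986*b^2 + 11.952*b - 8.4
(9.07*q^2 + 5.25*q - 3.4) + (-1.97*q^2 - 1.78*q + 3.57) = 7.1*q^2 + 3.47*q + 0.17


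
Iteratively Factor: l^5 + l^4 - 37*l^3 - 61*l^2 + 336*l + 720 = (l - 4)*(l^4 + 5*l^3 - 17*l^2 - 129*l - 180) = (l - 4)*(l + 3)*(l^3 + 2*l^2 - 23*l - 60) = (l - 4)*(l + 3)^2*(l^2 - l - 20) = (l - 4)*(l + 3)^2*(l + 4)*(l - 5)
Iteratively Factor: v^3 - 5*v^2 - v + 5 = (v - 1)*(v^2 - 4*v - 5) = (v - 5)*(v - 1)*(v + 1)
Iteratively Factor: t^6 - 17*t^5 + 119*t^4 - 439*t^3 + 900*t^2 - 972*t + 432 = (t - 2)*(t^5 - 15*t^4 + 89*t^3 - 261*t^2 + 378*t - 216) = (t - 4)*(t - 2)*(t^4 - 11*t^3 + 45*t^2 - 81*t + 54) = (t - 4)*(t - 2)^2*(t^3 - 9*t^2 + 27*t - 27) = (t - 4)*(t - 3)*(t - 2)^2*(t^2 - 6*t + 9) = (t - 4)*(t - 3)^2*(t - 2)^2*(t - 3)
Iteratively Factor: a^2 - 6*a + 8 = (a - 2)*(a - 4)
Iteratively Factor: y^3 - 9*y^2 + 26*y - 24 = (y - 3)*(y^2 - 6*y + 8) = (y - 3)*(y - 2)*(y - 4)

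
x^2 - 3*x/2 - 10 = (x - 4)*(x + 5/2)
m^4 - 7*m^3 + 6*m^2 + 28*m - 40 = (m - 5)*(m - 2)^2*(m + 2)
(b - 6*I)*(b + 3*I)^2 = b^3 + 27*b + 54*I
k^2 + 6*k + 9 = (k + 3)^2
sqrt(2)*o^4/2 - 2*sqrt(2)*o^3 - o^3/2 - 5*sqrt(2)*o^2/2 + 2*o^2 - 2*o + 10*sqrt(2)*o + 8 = (o - 4)*(o - 2*sqrt(2))*(o + sqrt(2)/2)*(sqrt(2)*o/2 + 1)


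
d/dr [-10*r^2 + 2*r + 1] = 2 - 20*r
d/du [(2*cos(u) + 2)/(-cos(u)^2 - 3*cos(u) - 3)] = -2*(cos(u) + 2)*sin(u)*cos(u)/(cos(u)^2 + 3*cos(u) + 3)^2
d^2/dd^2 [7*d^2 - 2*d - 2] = 14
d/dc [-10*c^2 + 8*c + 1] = 8 - 20*c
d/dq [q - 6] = 1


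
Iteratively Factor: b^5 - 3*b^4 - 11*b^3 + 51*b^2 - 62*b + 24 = (b - 2)*(b^4 - b^3 - 13*b^2 + 25*b - 12) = (b - 2)*(b - 1)*(b^3 - 13*b + 12) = (b - 2)*(b - 1)*(b + 4)*(b^2 - 4*b + 3) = (b - 3)*(b - 2)*(b - 1)*(b + 4)*(b - 1)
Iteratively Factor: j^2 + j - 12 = (j + 4)*(j - 3)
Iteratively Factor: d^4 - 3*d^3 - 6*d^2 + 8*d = (d - 4)*(d^3 + d^2 - 2*d) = (d - 4)*(d - 1)*(d^2 + 2*d) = d*(d - 4)*(d - 1)*(d + 2)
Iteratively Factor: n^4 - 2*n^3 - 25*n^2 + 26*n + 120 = (n + 2)*(n^3 - 4*n^2 - 17*n + 60) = (n - 5)*(n + 2)*(n^2 + n - 12) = (n - 5)*(n + 2)*(n + 4)*(n - 3)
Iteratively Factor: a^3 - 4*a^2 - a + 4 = (a - 1)*(a^2 - 3*a - 4) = (a - 1)*(a + 1)*(a - 4)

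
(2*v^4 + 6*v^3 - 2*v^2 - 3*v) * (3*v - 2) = 6*v^5 + 14*v^4 - 18*v^3 - 5*v^2 + 6*v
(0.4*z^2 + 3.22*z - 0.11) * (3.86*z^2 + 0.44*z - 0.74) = 1.544*z^4 + 12.6052*z^3 + 0.6962*z^2 - 2.4312*z + 0.0814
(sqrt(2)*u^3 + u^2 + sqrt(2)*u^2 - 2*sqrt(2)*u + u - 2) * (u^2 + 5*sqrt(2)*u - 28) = sqrt(2)*u^5 + sqrt(2)*u^4 + 11*u^4 - 25*sqrt(2)*u^3 + 11*u^3 - 50*u^2 - 23*sqrt(2)*u^2 - 28*u + 46*sqrt(2)*u + 56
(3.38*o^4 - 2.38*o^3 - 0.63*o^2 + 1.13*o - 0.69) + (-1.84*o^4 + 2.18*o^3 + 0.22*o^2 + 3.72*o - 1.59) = 1.54*o^4 - 0.2*o^3 - 0.41*o^2 + 4.85*o - 2.28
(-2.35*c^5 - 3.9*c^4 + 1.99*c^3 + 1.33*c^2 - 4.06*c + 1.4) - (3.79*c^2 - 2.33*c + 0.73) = -2.35*c^5 - 3.9*c^4 + 1.99*c^3 - 2.46*c^2 - 1.73*c + 0.67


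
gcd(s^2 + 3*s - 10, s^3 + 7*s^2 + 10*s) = s + 5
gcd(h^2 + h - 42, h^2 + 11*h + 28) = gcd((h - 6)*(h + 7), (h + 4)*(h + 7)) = h + 7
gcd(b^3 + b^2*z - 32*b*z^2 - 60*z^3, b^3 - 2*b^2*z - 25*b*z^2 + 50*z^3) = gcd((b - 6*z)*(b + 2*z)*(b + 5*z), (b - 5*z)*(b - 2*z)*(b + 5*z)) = b + 5*z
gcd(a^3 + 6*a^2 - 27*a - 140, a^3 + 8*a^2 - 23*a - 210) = a^2 + 2*a - 35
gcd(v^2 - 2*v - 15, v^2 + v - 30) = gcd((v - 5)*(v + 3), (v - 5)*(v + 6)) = v - 5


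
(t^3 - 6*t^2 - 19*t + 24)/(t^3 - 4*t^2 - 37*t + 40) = (t + 3)/(t + 5)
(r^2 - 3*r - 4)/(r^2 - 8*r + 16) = (r + 1)/(r - 4)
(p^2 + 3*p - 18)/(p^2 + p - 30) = (p - 3)/(p - 5)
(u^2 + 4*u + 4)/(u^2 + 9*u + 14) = (u + 2)/(u + 7)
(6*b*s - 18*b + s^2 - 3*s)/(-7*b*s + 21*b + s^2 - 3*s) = (6*b + s)/(-7*b + s)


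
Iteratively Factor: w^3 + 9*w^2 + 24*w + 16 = (w + 4)*(w^2 + 5*w + 4) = (w + 1)*(w + 4)*(w + 4)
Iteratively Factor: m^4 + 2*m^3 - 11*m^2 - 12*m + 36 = (m + 3)*(m^3 - m^2 - 8*m + 12) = (m + 3)^2*(m^2 - 4*m + 4) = (m - 2)*(m + 3)^2*(m - 2)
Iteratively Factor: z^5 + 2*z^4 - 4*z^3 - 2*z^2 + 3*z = (z - 1)*(z^4 + 3*z^3 - z^2 - 3*z) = (z - 1)*(z + 1)*(z^3 + 2*z^2 - 3*z) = (z - 1)^2*(z + 1)*(z^2 + 3*z) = (z - 1)^2*(z + 1)*(z + 3)*(z)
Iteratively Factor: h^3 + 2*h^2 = (h)*(h^2 + 2*h) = h^2*(h + 2)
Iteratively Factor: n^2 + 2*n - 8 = (n + 4)*(n - 2)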